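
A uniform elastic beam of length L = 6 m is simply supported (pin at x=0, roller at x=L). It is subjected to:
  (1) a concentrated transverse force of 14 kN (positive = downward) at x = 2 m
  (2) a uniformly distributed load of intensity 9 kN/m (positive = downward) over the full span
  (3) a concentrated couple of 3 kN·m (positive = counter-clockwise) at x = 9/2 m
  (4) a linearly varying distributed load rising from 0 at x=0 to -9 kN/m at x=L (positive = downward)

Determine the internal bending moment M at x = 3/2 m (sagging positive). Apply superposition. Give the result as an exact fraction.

Load 1 — point force P=14 kN at a=2 m (b=L-a=4):
  M_1 = Pbx/L  [x≤a] = 14·4·(3/2)/6 = 14 kN·m
Load 2 — uniform load w=9 kN/m over full span:
  M_2 = wx(L-x)/2 = 9·(3/2)·(6-(3/2))/2 = 243/8 kN·m
Load 3 — applied couple M₀=3 kN·m at a=9/2 m (b=L-a=3/2):
  M_3 = M₀x/L  [x≤a] = 3·(3/2)/6 = 3/4 kN·m
Load 4 — triangular load w₀=-9 kN/m (0→w₀ over full span):
  M_4 = w₀Lx/6 - w₀x³/(6L) = (-9)·6·(3/2)/6 - (-9)·(3/2)³/(6·6) = -405/32 kN·m
Superposition: M = Σ M_i = 1039/32 kN·m ≈ 32.468750 kN·m

M(3/2) = 1039/32 kN·m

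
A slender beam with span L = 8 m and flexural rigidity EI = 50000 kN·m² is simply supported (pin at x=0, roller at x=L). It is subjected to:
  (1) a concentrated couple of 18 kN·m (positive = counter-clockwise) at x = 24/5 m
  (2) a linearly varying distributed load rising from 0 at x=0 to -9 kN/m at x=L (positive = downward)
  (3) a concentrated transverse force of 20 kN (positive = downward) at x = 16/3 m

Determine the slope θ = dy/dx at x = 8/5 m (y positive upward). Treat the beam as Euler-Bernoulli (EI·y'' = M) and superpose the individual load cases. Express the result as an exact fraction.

θ(8/5) = 32497/158203125 rad

Load 1 — applied couple M₀=18 kN·m at a=24/5 m (b=L-a=16/5):
  θ_1 = (M₀x²/(2L)+C₁)/EI  [x≤a] with C₁=M₀(3b²-L²)/(6L)=-312/25 = (18·(8/5)²/(2·8)+(-312/25))/50000 = -3/15625 rad
Load 2 — triangular load w₀=-9 kN/m (0→w₀ over full span):
  θ_2 = -w₀(7L⁴-30L²x²+15x⁴)/(360LEI) = -(-9)·(7·8⁴-30·8²·(8/5)²+15·(8/5)⁴)/(360·8·50000) = 2912/1953125 rad
Load 3 — point force P=20 kN at a=16/3 m (b=L-a=8/3):
  θ_3 = -Pb(L²-b²-3x²)/(6LEI)  [x≤a] = -20·(8/3)·(8²-(8/3)²-3·(8/5)²)/(6·8·50000) = -1384/1265625 rad
Superposition: θ = Σ θ_i = 32497/158203125 rad ≈ 0.000205 rad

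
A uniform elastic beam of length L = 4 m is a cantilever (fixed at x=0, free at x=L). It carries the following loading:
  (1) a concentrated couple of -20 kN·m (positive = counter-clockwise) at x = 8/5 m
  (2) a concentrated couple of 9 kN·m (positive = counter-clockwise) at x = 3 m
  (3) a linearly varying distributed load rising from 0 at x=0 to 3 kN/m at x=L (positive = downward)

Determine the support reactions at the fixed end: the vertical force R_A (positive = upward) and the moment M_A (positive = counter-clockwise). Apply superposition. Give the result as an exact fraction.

R_A = 6 kN, M_A = 27 kN·m

Load 1 — applied couple M₀=-20 kN·m at a=8/5 m (b=L-a=12/5):
  R_A = 0 kN
  M_A = -M₀ = -(-20) = 20 kN·m
Load 2 — applied couple M₀=9 kN·m at a=3 m (b=L-a=1):
  R_A = 0 kN
  M_A = -M₀ = -9 kN·m
Load 3 — triangular load w₀=3 kN/m (0→w₀ over full span):
  R_A = w₀L/2 = 3·4/2 = 6 kN
  M_A = w₀L²/3 = 3·4²/3 = 16 kN·m
Superposition: R_A = 6 kN, M_A = 27 kN·m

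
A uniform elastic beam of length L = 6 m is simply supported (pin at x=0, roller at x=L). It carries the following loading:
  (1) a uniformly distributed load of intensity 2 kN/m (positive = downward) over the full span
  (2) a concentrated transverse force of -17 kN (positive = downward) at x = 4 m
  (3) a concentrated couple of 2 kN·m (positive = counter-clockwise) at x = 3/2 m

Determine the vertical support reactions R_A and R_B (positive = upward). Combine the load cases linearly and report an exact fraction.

Load 1 — uniform load w=2 kN/m over full span:
  R_A = wL/2 = 2·6/2 = 6 kN
  R_B = wL/2 = 2·6/2 = 6 kN
Load 2 — point force P=-17 kN at a=4 m (b=L-a=2):
  R_A = Pb/L = (-17)·2/6 = -17/3 kN
  R_B = Pa/L = (-17)·4/6 = -34/3 kN
Load 3 — applied couple M₀=2 kN·m at a=3/2 m (b=L-a=9/2):
  R_A = M₀/L = 2/6 = 1/3 kN
  R_B = -M₀/L = -2/6 = -1/3 kN
Superposition: R_A = 2/3 kN, R_B = -17/3 kN

R_A = 2/3 kN, R_B = -17/3 kN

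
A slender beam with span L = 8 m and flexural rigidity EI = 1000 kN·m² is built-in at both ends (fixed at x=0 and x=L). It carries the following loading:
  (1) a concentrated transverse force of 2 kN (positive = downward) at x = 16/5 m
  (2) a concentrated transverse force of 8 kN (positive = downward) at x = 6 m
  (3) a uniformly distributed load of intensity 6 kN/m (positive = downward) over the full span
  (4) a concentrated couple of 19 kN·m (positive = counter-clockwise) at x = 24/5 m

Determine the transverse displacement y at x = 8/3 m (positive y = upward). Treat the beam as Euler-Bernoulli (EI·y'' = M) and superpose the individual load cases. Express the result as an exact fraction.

Load 1 — point force P=2 kN at a=16/5 m (b=L-a=24/5):
  y_1 = -Pb²x²(3aL-(3a+b)x)/(6L³EI)  [x≤a] = -2·(24/5)²·(8/3)²·(3·(16/5)·8-(3·(16/5)+(24/5))·(8/3))/(6·8³·1000) = -64/15625 m
Load 2 — point force P=8 kN at a=6 m (b=L-a=2):
  y_2 = -Pb²x²(3aL-(3a+b)x)/(6L³EI)  [x≤a] = -8·2²·(8/3)²·(3·6·8-(3·6+2)·(8/3))/(6·8³·1000) = -68/10125 m
Load 3 — uniform load w=6 kN/m over full span:
  y_3 = -wx²(L-x)²/(24EI) = -6·(8/3)²·(8-(8/3))²/(24·1000) = -512/10125 m
Load 4 — applied couple M₀=19 kN·m at a=24/5 m (b=L-a=16/5):
  y_4 = (R_Ax³/6 - M_Ax²/2)/EI  [x≤a] with R_A=171/50, M_A=152/25 = ((171/50)·(8/3)³/6 - (152/25)·(8/3)²/2)/1000 = -304/28125 m
Superposition: y = Σ y_i = -91364/1265625 m ≈ -0.072189 m

y(8/3) = -91364/1265625 m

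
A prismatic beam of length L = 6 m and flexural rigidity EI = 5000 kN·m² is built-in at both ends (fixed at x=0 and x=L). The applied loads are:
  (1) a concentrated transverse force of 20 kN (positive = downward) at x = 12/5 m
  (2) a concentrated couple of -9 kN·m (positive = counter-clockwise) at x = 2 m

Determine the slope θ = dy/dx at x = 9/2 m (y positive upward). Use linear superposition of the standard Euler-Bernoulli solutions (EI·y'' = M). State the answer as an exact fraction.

θ(9/2) = 1161/500000 rad

Load 1 — point force P=20 kN at a=12/5 m (b=L-a=18/5):
  θ_1 = Pa²(L-x)(2bL-(3b+a)(L-x))/(2L³EI)  [x>a] = 20·(12/5)²·(6-(9/2))·(2·(18/5)·6-(3·(18/5)+(12/5))·(6-(9/2)))/(2·6³·5000) = 117/62500 rad
Load 2 — applied couple M₀=-9 kN·m at a=2 m (b=L-a=4):
  θ_2 = (R_Ax²/2 - M_Ax - M₀(x-a))/EI  [x>a] with R_A=-2, M_A=0 = ((-2)·(9/2)²/2 - 0·(9/2) - (-9)·((9/2)-2))/5000 = 9/20000 rad
Superposition: θ = Σ θ_i = 1161/500000 rad ≈ 0.002322 rad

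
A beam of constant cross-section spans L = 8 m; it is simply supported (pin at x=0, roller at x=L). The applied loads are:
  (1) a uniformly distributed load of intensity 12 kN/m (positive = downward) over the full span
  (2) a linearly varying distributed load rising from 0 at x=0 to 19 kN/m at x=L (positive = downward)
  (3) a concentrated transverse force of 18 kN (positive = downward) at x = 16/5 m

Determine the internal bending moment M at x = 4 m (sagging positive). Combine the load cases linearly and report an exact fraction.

Load 1 — uniform load w=12 kN/m over full span:
  M_1 = wx(L-x)/2 = 12·4·(8-4)/2 = 96 kN·m
Load 2 — triangular load w₀=19 kN/m (0→w₀ over full span):
  M_2 = w₀Lx/6 - w₀x³/(6L) = 19·8·4/6 - 19·4³/(6·8) = 76 kN·m
Load 3 — point force P=18 kN at a=16/5 m (b=L-a=24/5):
  M_3 = Pa(L-x)/L  [x>a] = 18·(16/5)·(8-4)/8 = 144/5 kN·m
Superposition: M = Σ M_i = 1004/5 kN·m ≈ 200.800000 kN·m

M(4) = 1004/5 kN·m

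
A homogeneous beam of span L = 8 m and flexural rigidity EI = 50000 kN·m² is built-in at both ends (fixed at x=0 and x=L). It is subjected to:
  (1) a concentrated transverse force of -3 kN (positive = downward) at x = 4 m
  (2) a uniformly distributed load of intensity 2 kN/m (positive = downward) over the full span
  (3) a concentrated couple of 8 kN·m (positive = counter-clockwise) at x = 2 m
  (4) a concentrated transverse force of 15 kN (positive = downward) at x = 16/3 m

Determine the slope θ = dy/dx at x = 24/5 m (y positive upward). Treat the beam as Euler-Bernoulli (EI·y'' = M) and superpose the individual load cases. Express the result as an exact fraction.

θ(24/5) = 97/2343750 rad

Load 1 — point force P=-3 kN at a=4 m (b=L-a=4):
  θ_1 = Pa²(L-x)(2bL-(3b+a)(L-x))/(2L³EI)  [x>a] = (-3)·4²·(8-(24/5))·(2·4·8-(3·4+4)·(8-(24/5)))/(2·8³·50000) = -3/78125 rad
Load 2 — uniform load w=2 kN/m over full span:
  θ_2 = -wx(L-x)(L-2x)/(12EI) = -2·(24/5)·(8-(24/5))·(8-2·(24/5))/(12·50000) = 32/390625 rad
Load 3 — applied couple M₀=8 kN·m at a=2 m (b=L-a=6):
  θ_3 = (R_Ax²/2 - M_Ax - M₀(x-a))/EI  [x>a] with R_A=9/8, M_A=-3/2 = ((9/8)·(24/5)²/2 - (-3/2)·(24/5) - 8·((24/5)-2))/50000 = -7/156250 rad
Load 4 — point force P=15 kN at a=16/3 m (b=L-a=8/3):
  θ_4 = -Pb²x(2aL-(3a+b)x)/(2L³EI)  [x≤a] = -15·(8/3)²·(24/5)·(2·(16/3)·8-(3·(16/3)+(8/3))·(24/5))/(2·8³·50000) = 2/46875 rad
Superposition: θ = Σ θ_i = 97/2343750 rad ≈ 0.000041 rad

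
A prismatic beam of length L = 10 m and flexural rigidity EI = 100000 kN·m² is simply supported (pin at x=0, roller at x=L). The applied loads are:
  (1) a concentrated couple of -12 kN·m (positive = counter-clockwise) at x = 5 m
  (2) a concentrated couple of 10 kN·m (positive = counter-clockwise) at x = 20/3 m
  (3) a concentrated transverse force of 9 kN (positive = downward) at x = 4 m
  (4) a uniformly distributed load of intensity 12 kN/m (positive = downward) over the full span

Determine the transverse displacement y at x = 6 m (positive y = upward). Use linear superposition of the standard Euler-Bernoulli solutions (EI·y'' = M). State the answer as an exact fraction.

Load 1 — applied couple M₀=-12 kN·m at a=5 m (b=L-a=5):
  y_1 = (M₀x³/(6L)-M₀(x-a)²/2+C₁x)/EI  [x>a] with C₁=M₀(3b²-L²)/(6L)=5 = ((-12)·6³/(6·10)-(-12)·(6-5)²/2+5·6)/100000 = -9/125000 m
Load 2 — applied couple M₀=10 kN·m at a=20/3 m (b=L-a=10/3):
  y_2 = (M₀x³/(6L)+C₁x)/EI  [x≤a] with C₁=M₀(3b²-L²)/(6L)=-100/9 = (10·6³/(6·10)+(-100/9)·6)/100000 = -23/75000 m
Load 3 — point force P=9 kN at a=4 m (b=L-a=6):
  y_3 = -Pa(L-x)(2Lx-a²-x²)/(6LEI)  [x>a] = -9·4·(10-6)·(2·10·6-4²-6²)/(6·10·100000) = -51/31250 m
Load 4 — uniform load w=12 kN/m over full span:
  y_4 = -wx(L³-2Lx²+x³)/(24EI) = -12·6·(10³-2·10·6²+6³)/(24·100000) = -93/6250 m
Superposition: y = Σ y_i = -3167/187500 m ≈ -0.016891 m

y(6) = -3167/187500 m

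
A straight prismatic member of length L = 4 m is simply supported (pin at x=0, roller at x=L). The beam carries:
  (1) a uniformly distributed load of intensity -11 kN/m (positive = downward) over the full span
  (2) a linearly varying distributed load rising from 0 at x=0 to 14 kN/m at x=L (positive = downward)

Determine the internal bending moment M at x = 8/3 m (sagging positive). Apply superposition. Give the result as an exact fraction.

Load 1 — uniform load w=-11 kN/m over full span:
  M_1 = wx(L-x)/2 = (-11)·(8/3)·(4-(8/3))/2 = -176/9 kN·m
Load 2 — triangular load w₀=14 kN/m (0→w₀ over full span):
  M_2 = w₀Lx/6 - w₀x³/(6L) = 14·4·(8/3)/6 - 14·(8/3)³/(6·4) = 1120/81 kN·m
Superposition: M = Σ M_i = -464/81 kN·m ≈ -5.728395 kN·m

M(8/3) = -464/81 kN·m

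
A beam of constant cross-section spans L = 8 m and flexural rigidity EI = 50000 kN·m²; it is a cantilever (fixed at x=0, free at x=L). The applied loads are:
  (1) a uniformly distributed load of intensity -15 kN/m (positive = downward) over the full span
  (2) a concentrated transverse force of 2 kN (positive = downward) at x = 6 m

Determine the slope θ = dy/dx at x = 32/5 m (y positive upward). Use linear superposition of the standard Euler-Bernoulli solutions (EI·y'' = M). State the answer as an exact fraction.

θ(32/5) = 7711/312500 rad

Load 1 — uniform load w=-15 kN/m over full span:
  θ_1 = -wx(x²-3Lx+3L²)/(6EI) = -(-15)·(32/5)·((32/5)²-3·8·(32/5)+3·8²)/(6·50000) = 1984/78125 rad
Load 2 — point force P=2 kN at a=6 m (b=L-a=2):
  θ_2 = -Pa²/(2EI)  [x>a] = -2·6²/(2·50000) = -9/12500 rad
Superposition: θ = Σ θ_i = 7711/312500 rad ≈ 0.024675 rad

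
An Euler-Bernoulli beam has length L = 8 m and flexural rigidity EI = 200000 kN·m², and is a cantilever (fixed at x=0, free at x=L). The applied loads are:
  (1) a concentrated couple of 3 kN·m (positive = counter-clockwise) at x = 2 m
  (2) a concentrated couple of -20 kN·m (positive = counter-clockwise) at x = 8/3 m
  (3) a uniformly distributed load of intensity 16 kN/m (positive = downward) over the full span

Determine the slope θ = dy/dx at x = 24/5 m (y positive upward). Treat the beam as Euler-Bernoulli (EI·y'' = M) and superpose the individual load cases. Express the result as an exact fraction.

Load 1 — applied couple M₀=3 kN·m at a=2 m (b=L-a=6):
  θ_1 = M₀a/EI  [x>a] = 3·2/200000 = 3/100000 rad
Load 2 — applied couple M₀=-20 kN·m at a=8/3 m (b=L-a=16/3):
  θ_2 = M₀a/EI  [x>a] = (-20)·(8/3)/200000 = -1/3750 rad
Load 3 — uniform load w=16 kN/m over full span:
  θ_3 = -wx(x²-3Lx+3L²)/(6EI) = -16·(24/5)·((24/5)²-3·8·(24/5)+3·8²)/(6·200000) = -2496/390625 rad
Superposition: θ = Σ θ_i = -248491/37500000 rad ≈ -0.006626 rad

θ(24/5) = -248491/37500000 rad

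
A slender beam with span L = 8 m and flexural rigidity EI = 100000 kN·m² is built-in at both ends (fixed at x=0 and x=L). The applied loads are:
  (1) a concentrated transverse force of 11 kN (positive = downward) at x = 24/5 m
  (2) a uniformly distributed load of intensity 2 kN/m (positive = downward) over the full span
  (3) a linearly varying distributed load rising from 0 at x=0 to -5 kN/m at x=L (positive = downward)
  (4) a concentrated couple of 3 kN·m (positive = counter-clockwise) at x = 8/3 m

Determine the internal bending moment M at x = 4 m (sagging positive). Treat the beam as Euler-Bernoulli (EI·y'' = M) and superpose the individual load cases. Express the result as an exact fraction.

Load 1 — point force P=11 kN at a=24/5 m (b=L-a=16/5):
  M_1 = Pb²(3a+b)x/L³ - Pab²/L²  [x≤a] = 11·(16/5)²·(3·(24/5)+(16/5))·4/8³ - 11·(24/5)·(16/5)²/8² = 176/25 kN·m
Load 2 — uniform load w=2 kN/m over full span:
  M_2 = wLx/2 - wL²/12 - wx²/2 = 2·8·4/2 - 2·8²/12 - 2·4²/2 = 16/3 kN·m
Load 3 — triangular load w₀=-5 kN/m (0→w₀ over full span):
  M_3 = 3w₀Lx/20 - w₀L²/30 - w₀x³/(6L) = 3·(-5)·8·4/20 - (-5)·8²/30 - (-5)·4³/(6·8) = -20/3 kN·m
Load 4 — applied couple M₀=3 kN·m at a=8/3 m (b=L-a=16/3):
  M_4 = R_Ax - M_A - M₀  [x>a] with R_A=1/2, M_A=0 = (1/2)·4 - 0 - 3 = -1 kN·m
Superposition: M = Σ M_i = 353/75 kN·m ≈ 4.706667 kN·m

M(4) = 353/75 kN·m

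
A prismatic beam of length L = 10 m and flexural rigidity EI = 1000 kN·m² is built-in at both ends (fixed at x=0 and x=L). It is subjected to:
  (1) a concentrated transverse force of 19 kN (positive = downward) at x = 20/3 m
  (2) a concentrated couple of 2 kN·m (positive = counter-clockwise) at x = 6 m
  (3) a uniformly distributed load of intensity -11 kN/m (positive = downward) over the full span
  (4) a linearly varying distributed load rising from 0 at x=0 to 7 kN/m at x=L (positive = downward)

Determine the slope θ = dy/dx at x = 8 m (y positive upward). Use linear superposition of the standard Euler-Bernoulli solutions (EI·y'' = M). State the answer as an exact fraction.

Load 1 — point force P=19 kN at a=20/3 m (b=L-a=10/3):
  θ_1 = Pa²(L-x)(2bL-(3b+a)(L-x))/(2L³EI)  [x>a] = 19·(20/3)²·(10-8)·(2·(10/3)·10-(3·(10/3)+(20/3))·(10-8))/(2·10³·1000) = 19/675 rad
Load 2 — applied couple M₀=2 kN·m at a=6 m (b=L-a=4):
  θ_2 = (R_Ax²/2 - M_Ax - M₀(x-a))/EI  [x>a] with R_A=36/125, M_A=16/25 = ((36/125)·8²/2 - (16/25)·8 - 2·(8-6))/1000 = 3/31250 rad
Load 3 — uniform load w=-11 kN/m over full span:
  θ_3 = -wx(L-x)(L-2x)/(12EI) = -(-11)·8·(10-8)·(10-2·8)/(12·1000) = -11/125 rad
Load 4 — triangular load w₀=7 kN/m (0→w₀ over full span):
  θ_4 = -w₀(2x(L-x)(L-2x)(x+2L)+x²(L-x)²)/(120LEI) = -7·(2·8·(10-8)·(10-2·8)·(8+2·10)+8²·(10-8)²)/(120·10·1000) = 56/1875 rad
Superposition: θ = Σ θ_i = -25219/843750 rad ≈ -0.029889 rad

θ(8) = -25219/843750 rad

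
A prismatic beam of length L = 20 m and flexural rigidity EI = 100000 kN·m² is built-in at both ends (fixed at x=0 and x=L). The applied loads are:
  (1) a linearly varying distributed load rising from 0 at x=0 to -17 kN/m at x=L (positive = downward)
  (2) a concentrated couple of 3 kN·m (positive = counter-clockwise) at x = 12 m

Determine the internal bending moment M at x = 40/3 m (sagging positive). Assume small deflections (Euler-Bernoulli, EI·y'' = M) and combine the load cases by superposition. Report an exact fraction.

Load 1 — triangular load w₀=-17 kN/m (0→w₀ over full span):
  M_1 = 3w₀Lx/20 - w₀L²/30 - w₀x³/(6L) = 3·(-17)·20·(40/3)/20 - (-17)·20²/30 - (-17)·(40/3)³/(6·20) = -9520/81 kN·m
Load 2 — applied couple M₀=3 kN·m at a=12 m (b=L-a=8):
  M_2 = R_Ax - M_A - M₀  [x>a] with R_A=27/125, M_A=24/25 = (27/125)·(40/3) - (24/25) - 3 = -27/25 kN·m
Superposition: M = Σ M_i = -240187/2025 kN·m ≈ -118.610864 kN·m

M(40/3) = -240187/2025 kN·m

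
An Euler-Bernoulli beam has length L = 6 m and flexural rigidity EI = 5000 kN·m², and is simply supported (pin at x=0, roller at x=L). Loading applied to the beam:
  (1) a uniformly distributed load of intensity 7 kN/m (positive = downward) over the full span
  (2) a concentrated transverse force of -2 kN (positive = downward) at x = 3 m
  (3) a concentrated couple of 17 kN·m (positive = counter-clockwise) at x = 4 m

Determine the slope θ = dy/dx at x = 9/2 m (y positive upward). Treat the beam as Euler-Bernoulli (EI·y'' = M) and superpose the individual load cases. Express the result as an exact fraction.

Load 1 — uniform load w=7 kN/m over full span:
  θ_1 = -w(L³-6Lx²+4x³)/(24EI) = -7·(6³-6·6·(9/2)²+4·(9/2)³)/(24·5000) = 693/80000 rad
Load 2 — point force P=-2 kN at a=3 m (b=L-a=3):
  θ_2 = -Pa(2L²-6Lx+3x²+a²)/(6LEI)  [x>a] = -(-2)·3·(2·6²-6·6·(9/2)+3·(9/2)²+3²)/(6·6·5000) = -27/40000 rad
Load 3 — applied couple M₀=17 kN·m at a=4 m (b=L-a=2):
  θ_3 = (M₀x²/(2L)-M₀(x-a)+C₁)/EI  [x>a] with C₁=M₀(3b²-L²)/(6L)=-34/3 = (17·(9/2)²/(2·6)-17·((9/2)-4)+(-34/3))/5000 = 17/9600 rad
Superposition: θ = Σ θ_i = 1171/120000 rad ≈ 0.009758 rad

θ(9/2) = 1171/120000 rad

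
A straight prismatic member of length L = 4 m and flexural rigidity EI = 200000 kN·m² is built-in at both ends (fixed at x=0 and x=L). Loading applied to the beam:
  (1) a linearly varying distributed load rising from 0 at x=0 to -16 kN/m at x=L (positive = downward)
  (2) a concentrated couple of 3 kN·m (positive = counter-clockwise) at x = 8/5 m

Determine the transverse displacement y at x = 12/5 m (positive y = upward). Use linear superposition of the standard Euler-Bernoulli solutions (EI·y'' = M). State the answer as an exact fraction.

y(12/5) = 1368/48828125 m

Load 1 — triangular load w₀=-16 kN/m (0→w₀ over full span):
  y_1 = -w₀x²(L-x)²(x+2L)/(120LEI) = -(-16)·(12/5)²·(4-(12/5))²·((12/5)+2·4)/(120·4·200000) = 1248/48828125 m
Load 2 — applied couple M₀=3 kN·m at a=8/5 m (b=L-a=12/5):
  y_2 = (R_Ax³/6 - M_Ax²/2 - M₀(x-a)²/2)/EI  [x>a] with R_A=27/25, M_A=9/25 = ((27/25)·(12/5)³/6 - (9/25)·(12/5)²/2 - 3·((12/5)-(8/5))²/2)/200000 = 24/9765625 m
Superposition: y = Σ y_i = 1368/48828125 m ≈ 0.000028 m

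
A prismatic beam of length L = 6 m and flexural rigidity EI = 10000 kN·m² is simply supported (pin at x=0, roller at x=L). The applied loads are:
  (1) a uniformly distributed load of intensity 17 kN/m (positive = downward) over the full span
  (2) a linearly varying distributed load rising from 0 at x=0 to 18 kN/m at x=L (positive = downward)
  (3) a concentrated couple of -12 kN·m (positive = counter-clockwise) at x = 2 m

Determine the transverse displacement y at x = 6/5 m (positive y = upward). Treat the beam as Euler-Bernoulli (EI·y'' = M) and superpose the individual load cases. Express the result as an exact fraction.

Load 1 — uniform load w=17 kN/m over full span:
  y_1 = -wx(L³-2Lx²+x³)/(24EI) = -17·(6/5)·(6³-2·6·(6/5)²+(6/5)³)/(24·10000) = -13311/781250 m
Load 2 — triangular load w₀=18 kN/m (0→w₀ over full span):
  y_2 = -w₀x(7L⁴-10L²x²+3x⁴)/(360LEI) = -18·(6/5)·(7·6⁴-10·6²·(6/5)²+3·(6/5)⁴)/(360·6·10000) = -83592/9765625 m
Load 3 — applied couple M₀=-12 kN·m at a=2 m (b=L-a=4):
  y_3 = (M₀x³/(6L)+C₁x)/EI  [x≤a] with C₁=M₀(3b²-L²)/(6L)=-4 = ((-12)·(6/5)³/(6·6)+(-4)·(6/5))/10000 = -42/78125 m
Superposition: y = Σ y_i = -510459/19531250 m ≈ -0.026136 m

y(6/5) = -510459/19531250 m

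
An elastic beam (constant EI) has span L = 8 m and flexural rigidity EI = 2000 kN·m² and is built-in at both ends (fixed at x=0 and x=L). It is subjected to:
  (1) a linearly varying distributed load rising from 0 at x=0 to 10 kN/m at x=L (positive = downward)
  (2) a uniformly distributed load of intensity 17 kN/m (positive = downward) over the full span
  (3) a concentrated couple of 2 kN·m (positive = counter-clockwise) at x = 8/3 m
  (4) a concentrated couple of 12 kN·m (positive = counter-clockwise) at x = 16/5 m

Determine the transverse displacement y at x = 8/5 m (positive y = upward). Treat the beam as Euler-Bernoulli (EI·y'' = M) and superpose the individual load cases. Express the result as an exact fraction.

Load 1 — triangular load w₀=10 kN/m (0→w₀ over full span):
  y_1 = -w₀x²(L-x)²(x+2L)/(120LEI) = -10·(8/5)²·(8-(8/5))²·((8/5)+2·8)/(120·8·2000) = -11264/1171875 m
Load 2 — uniform load w=17 kN/m over full span:
  y_2 = -wx²(L-x)²/(24EI) = -17·(8/5)²·(8-(8/5))²/(24·2000) = -8704/234375 m
Load 3 — applied couple M₀=2 kN·m at a=8/3 m (b=L-a=16/3):
  y_3 = (R_Ax³/6 - M_Ax²/2)/EI  [x≤a] with R_A=1/3, M_A=0 = ((1/3)·(8/5)³/6 - 0·(8/5)²/2)/2000 = 16/140625 m
Load 4 — applied couple M₀=12 kN·m at a=16/5 m (b=L-a=24/5):
  y_4 = (R_Ax³/6 - M_Ax²/2)/EI  [x≤a] with R_A=54/25, M_A=36/25 = ((54/25)·(8/5)³/6 - (36/25)·(8/5)²/2)/2000 = -72/390625 m
Superposition: y = Σ y_i = -6584/140625 m ≈ -0.046820 m

y(8/5) = -6584/140625 m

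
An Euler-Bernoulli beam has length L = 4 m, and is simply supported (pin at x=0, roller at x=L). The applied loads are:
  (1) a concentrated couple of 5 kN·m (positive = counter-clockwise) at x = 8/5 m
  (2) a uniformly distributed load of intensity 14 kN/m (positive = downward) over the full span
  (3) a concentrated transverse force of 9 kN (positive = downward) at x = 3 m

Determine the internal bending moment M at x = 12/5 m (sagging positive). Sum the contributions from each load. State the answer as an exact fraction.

M(12/5) = 757/25 kN·m

Load 1 — applied couple M₀=5 kN·m at a=8/5 m (b=L-a=12/5):
  M_1 = M₀x/L - M₀  [x>a] = 5·(12/5)/4 - 5 = -2 kN·m
Load 2 — uniform load w=14 kN/m over full span:
  M_2 = wx(L-x)/2 = 14·(12/5)·(4-(12/5))/2 = 672/25 kN·m
Load 3 — point force P=9 kN at a=3 m (b=L-a=1):
  M_3 = Pbx/L  [x≤a] = 9·1·(12/5)/4 = 27/5 kN·m
Superposition: M = Σ M_i = 757/25 kN·m ≈ 30.280000 kN·m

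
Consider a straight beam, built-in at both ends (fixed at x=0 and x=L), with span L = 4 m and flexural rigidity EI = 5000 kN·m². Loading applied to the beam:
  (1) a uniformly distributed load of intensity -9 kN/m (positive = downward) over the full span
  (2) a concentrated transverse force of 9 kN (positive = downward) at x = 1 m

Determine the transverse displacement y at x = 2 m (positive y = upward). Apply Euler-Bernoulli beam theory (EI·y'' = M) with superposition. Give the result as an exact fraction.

y(2) = 9/10000 m

Load 1 — uniform load w=-9 kN/m over full span:
  y_1 = -wx²(L-x)²/(24EI) = -(-9)·2²·(4-2)²/(24·5000) = 3/2500 m
Load 2 — point force P=9 kN at a=1 m (b=L-a=3):
  y_2 = -Pa²(L-x)²(3bL-(3b+a)(L-x))/(6L³EI)  [x>a] = -9·1²·(4-2)²·(3·3·4-(3·3+1)·(4-2))/(6·4³·5000) = -3/10000 m
Superposition: y = Σ y_i = 9/10000 m ≈ 0.000900 m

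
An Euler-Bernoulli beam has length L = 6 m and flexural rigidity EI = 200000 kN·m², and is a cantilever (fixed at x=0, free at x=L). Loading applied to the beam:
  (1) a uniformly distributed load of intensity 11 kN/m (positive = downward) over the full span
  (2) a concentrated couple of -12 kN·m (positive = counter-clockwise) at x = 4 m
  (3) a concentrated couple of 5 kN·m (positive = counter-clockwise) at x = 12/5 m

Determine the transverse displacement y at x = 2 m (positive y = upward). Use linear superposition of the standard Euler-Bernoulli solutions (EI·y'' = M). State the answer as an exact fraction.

y(2) = -247/150000 m

Load 1 — uniform load w=11 kN/m over full span:
  y_1 = -wx²(x²-4Lx+6L²)/(24EI) = -11·2²·(2²-4·6·2+6·6²)/(24·200000) = -473/300000 m
Load 2 — applied couple M₀=-12 kN·m at a=4 m (b=L-a=2):
  y_2 = M₀x²/(2EI)  [x≤a] = (-12)·2²/(2·200000) = -3/25000 m
Load 3 — applied couple M₀=5 kN·m at a=12/5 m (b=L-a=18/5):
  y_3 = M₀x²/(2EI)  [x≤a] = 5·2²/(2·200000) = 1/20000 m
Superposition: y = Σ y_i = -247/150000 m ≈ -0.001647 m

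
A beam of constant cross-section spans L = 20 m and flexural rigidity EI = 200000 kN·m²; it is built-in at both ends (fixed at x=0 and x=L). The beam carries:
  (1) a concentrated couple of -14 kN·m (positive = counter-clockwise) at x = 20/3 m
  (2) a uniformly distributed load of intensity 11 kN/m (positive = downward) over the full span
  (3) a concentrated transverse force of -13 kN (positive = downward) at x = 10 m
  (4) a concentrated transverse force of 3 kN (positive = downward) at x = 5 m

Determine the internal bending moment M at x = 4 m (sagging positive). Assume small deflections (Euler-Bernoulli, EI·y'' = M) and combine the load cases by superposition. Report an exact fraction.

M(4) = -817/80 kN·m

Load 1 — applied couple M₀=-14 kN·m at a=20/3 m (b=L-a=40/3):
  M_1 = R_Ax - M_A  [x≤a] with R_A=-14/15, M_A=0 = (-14/15)·4 - 0 = -56/15 kN·m
Load 2 — uniform load w=11 kN/m over full span:
  M_2 = wLx/2 - wL²/12 - wx²/2 = 11·20·4/2 - 11·20²/12 - 11·4²/2 = -44/3 kN·m
Load 3 — point force P=-13 kN at a=10 m (b=L-a=10):
  M_3 = Pb²(3a+b)x/L³ - Pab²/L²  [x≤a] = (-13)·10²·(3·10+10)·4/20³ - (-13)·10·10²/20² = 13/2 kN·m
Load 4 — point force P=3 kN at a=5 m (b=L-a=15):
  M_4 = Pb²(3a+b)x/L³ - Pab²/L²  [x≤a] = 3·15²·(3·5+15)·4/20³ - 3·5·15²/20² = 27/16 kN·m
Superposition: M = Σ M_i = -817/80 kN·m ≈ -10.212500 kN·m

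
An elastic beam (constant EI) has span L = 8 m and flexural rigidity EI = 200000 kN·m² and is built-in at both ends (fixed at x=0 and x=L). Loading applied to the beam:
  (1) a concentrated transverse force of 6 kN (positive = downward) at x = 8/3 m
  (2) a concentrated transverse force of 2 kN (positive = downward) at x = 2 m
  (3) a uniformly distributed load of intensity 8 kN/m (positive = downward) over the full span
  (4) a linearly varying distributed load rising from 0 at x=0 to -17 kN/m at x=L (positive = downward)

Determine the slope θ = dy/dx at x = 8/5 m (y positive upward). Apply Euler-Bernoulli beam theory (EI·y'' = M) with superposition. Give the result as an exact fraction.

Load 1 — point force P=6 kN at a=8/3 m (b=L-a=16/3):
  θ_1 = -Pb²x(2aL-(3a+b)x)/(2L³EI)  [x≤a] = -6·(16/3)²·(8/5)·(2·(8/3)·8-(3·(8/3)+(16/3))·(8/5))/(2·8³·200000) = -4/140625 rad
Load 2 — point force P=2 kN at a=2 m (b=L-a=6):
  θ_2 = -Pb²x(2aL-(3a+b)x)/(2L³EI)  [x≤a] = -2·6²·(8/5)·(2·2·8-(3·2+6)·(8/5))/(2·8³·200000) = -9/1250000 rad
Load 3 — uniform load w=8 kN/m over full span:
  θ_3 = -wx(L-x)(L-2x)/(12EI) = -8·(8/5)·(8-(8/5))·(8-2·(8/5))/(12·200000) = -64/390625 rad
Load 4 — triangular load w₀=-17 kN/m (0→w₀ over full span):
  θ_4 = -w₀(2x(L-x)(L-2x)(x+2L)+x²(L-x)²)/(120LEI) = -(-17)·(2·(8/5)·(8-(8/5))·(8-2·(8/5))·((8/5)+2·8)+(8/5)²·(8-(8/5))²)/(120·8·200000) = 952/5859375 rad
Superposition: θ = Σ θ_i = -10409/281250000 rad ≈ -0.000037 rad

θ(8/5) = -10409/281250000 rad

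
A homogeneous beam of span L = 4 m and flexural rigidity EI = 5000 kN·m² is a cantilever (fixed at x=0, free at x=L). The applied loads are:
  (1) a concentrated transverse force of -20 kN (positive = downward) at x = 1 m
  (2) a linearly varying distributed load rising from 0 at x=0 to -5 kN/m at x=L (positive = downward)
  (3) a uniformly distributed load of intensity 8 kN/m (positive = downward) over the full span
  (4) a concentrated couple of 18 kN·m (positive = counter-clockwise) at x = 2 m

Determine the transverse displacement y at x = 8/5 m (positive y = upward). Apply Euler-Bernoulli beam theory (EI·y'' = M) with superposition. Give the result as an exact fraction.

y(8/5) = 1349/7812500 m

Load 1 — point force P=-20 kN at a=1 m (b=L-a=3):
  y_1 = -Pa²(3x-a)/(6EI)  [x>a] = -(-20)·1²·(3·(8/5)-1)/(6·5000) = 19/7500 m
Load 2 — triangular load w₀=-5 kN/m (0→w₀ over full span):
  y_2 = (w₀Lx³/12-w₀L²x²/6-w₀x⁵/(120L))/EI = ((-5)·4·(8/5)³/12-(-5)·4²·(8/5)²/6-(-5)·(8/5)⁵/(120·4))/5000 = 32128/5859375 m
Load 3 — uniform load w=8 kN/m over full span:
  y_3 = -wx²(x²-4Lx+6L²)/(24EI) = -8·(8/5)²·((8/5)²-4·4·(8/5)+6·4²)/(24·5000) = -4864/390625 m
Load 4 — applied couple M₀=18 kN·m at a=2 m (b=L-a=2):
  y_4 = M₀x²/(2EI)  [x≤a] = 18·(8/5)²/(2·5000) = 72/15625 m
Superposition: y = Σ y_i = 1349/7812500 m ≈ 0.000173 m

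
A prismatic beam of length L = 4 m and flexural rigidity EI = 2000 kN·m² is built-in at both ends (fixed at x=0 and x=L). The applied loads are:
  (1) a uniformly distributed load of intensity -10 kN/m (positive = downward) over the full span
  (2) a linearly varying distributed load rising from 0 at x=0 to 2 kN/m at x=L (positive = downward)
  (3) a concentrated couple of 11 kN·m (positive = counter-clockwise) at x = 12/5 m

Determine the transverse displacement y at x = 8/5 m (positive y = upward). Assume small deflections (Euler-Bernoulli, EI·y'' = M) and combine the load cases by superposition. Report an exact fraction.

y(8/5) = 3664/1953125 m

Load 1 — uniform load w=-10 kN/m over full span:
  y_1 = -wx²(L-x)²/(24EI) = -(-10)·(8/5)²·(4-(8/5))²/(24·2000) = 48/15625 m
Load 2 — triangular load w₀=2 kN/m (0→w₀ over full span):
  y_2 = -w₀x²(L-x)²(x+2L)/(120LEI) = -2·(8/5)²·(4-(8/5))²·((8/5)+2·4)/(120·4·2000) = -576/1953125 m
Load 3 — applied couple M₀=11 kN·m at a=12/5 m (b=L-a=8/5):
  y_3 = (R_Ax³/6 - M_Ax²/2)/EI  [x≤a] with R_A=99/25, M_A=88/25 = ((99/25)·(8/5)³/6 - (88/25)·(8/5)²/2)/2000 = -352/390625 m
Superposition: y = Σ y_i = 3664/1953125 m ≈ 0.001876 m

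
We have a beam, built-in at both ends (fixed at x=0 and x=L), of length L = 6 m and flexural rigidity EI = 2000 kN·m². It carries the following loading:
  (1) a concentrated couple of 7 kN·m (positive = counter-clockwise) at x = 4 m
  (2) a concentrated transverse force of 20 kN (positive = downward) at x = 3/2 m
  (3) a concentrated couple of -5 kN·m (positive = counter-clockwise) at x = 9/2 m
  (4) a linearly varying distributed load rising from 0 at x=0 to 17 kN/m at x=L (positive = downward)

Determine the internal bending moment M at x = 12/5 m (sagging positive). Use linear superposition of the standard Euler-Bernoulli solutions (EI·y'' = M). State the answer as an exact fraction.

Load 1 — applied couple M₀=7 kN·m at a=4 m (b=L-a=2):
  M_1 = R_Ax - M_A  [x≤a] with R_A=14/9, M_A=7/3 = (14/9)·(12/5) - (7/3) = 7/5 kN·m
Load 2 — point force P=20 kN at a=3/2 m (b=L-a=9/2):
  M_2 = Pa²(a+3b)(L-x)/L³ - Pa²b/L²  [x>a] = 20·(3/2)²·((3/2)+3·(9/2))·(6-(12/5))/6³ - 20·(3/2)²·(9/2)/6² = 45/8 kN·m
Load 3 — applied couple M₀=-5 kN·m at a=9/2 m (b=L-a=3/2):
  M_3 = R_Ax - M_A  [x≤a] with R_A=-15/16, M_A=-25/16 = (-15/16)·(12/5) - (-25/16) = -11/16 kN·m
Load 4 — triangular load w₀=17 kN/m (0→w₀ over full span):
  M_4 = 3w₀Lx/20 - w₀L²/30 - w₀x³/(6L) = 3·17·6·(12/5)/20 - 17·6²/30 - 17·(12/5)³/(6·6) = 1224/125 kN·m
Superposition: M = Σ M_i = 32259/2000 kN·m ≈ 16.129500 kN·m

M(12/5) = 32259/2000 kN·m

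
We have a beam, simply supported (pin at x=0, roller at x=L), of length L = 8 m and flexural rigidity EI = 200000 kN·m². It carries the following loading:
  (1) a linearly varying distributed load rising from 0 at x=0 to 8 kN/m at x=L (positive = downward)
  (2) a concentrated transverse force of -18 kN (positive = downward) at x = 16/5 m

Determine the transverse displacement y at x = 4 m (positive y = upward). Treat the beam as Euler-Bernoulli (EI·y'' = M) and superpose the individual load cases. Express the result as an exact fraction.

y(4) = -188/1171875 m

Load 1 — triangular load w₀=8 kN/m (0→w₀ over full span):
  y_1 = -w₀x(7L⁴-10L²x²+3x⁴)/(360LEI) = -8·4·(7·8⁴-10·8²·4²+3·4⁴)/(360·8·200000) = -2/1875 m
Load 2 — point force P=-18 kN at a=16/5 m (b=L-a=24/5):
  y_2 = -Pa(L-x)(2Lx-a²-x²)/(6LEI)  [x>a] = -(-18)·(16/5)·(8-4)·(2·8·4-(16/5)²-4²)/(6·8·200000) = 354/390625 m
Superposition: y = Σ y_i = -188/1171875 m ≈ -0.000160 m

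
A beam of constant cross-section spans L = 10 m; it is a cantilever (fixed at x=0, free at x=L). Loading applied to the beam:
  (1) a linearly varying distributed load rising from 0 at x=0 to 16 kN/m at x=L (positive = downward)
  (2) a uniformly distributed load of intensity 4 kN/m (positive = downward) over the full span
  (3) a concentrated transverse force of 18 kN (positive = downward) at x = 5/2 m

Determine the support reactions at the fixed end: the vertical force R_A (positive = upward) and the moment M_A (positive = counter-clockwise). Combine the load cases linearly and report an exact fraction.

Load 1 — triangular load w₀=16 kN/m (0→w₀ over full span):
  R_A = w₀L/2 = 16·10/2 = 80 kN
  M_A = w₀L²/3 = 16·10²/3 = 1600/3 kN·m
Load 2 — uniform load w=4 kN/m over full span:
  R_A = wL = 4·10 = 40 kN
  M_A = wL²/2 = 4·10²/2 = 200 kN·m
Load 3 — point force P=18 kN at a=5/2 m (b=L-a=15/2):
  R_A = P = 18 kN
  M_A = Pa = 18·(5/2) = 45 kN·m
Superposition: R_A = 138 kN, M_A = 2335/3 kN·m

R_A = 138 kN, M_A = 2335/3 kN·m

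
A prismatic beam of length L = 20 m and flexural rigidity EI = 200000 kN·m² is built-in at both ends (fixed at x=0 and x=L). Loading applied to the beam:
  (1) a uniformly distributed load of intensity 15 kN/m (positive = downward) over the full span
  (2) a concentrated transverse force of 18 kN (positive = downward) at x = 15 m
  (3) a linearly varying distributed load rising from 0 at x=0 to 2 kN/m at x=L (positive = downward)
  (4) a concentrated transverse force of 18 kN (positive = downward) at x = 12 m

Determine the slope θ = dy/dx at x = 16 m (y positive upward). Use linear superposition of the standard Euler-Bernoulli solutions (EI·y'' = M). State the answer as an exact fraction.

θ(16) = 458743/75000000 rad

Load 1 — uniform load w=15 kN/m over full span:
  θ_1 = -wx(L-x)(L-2x)/(12EI) = -15·16·(20-16)·(20-2·16)/(12·200000) = 3/625 rad
Load 2 — point force P=18 kN at a=15 m (b=L-a=5):
  θ_2 = Pa²(L-x)(2bL-(3b+a)(L-x))/(2L³EI)  [x>a] = 18·15²·(20-16)·(2·5·20-(3·5+15)·(20-16))/(2·20³·200000) = 81/200000 rad
Load 3 — triangular load w₀=2 kN/m (0→w₀ over full span):
  θ_3 = -w₀(2x(L-x)(L-2x)(x+2L)+x²(L-x)²)/(120LEI) = -2·(2·16·(20-16)·(20-2·16)·(16+2·20)+16²·(20-16)²)/(120·20·200000) = 16/46875 rad
Load 4 — point force P=18 kN at a=12 m (b=L-a=8):
  θ_4 = Pa²(L-x)(2bL-(3b+a)(L-x))/(2L³EI)  [x>a] = 18·12²·(20-16)·(2·8·20-(3·8+12)·(20-16))/(2·20³·200000) = 891/1562500 rad
Superposition: θ = Σ θ_i = 458743/75000000 rad ≈ 0.006117 rad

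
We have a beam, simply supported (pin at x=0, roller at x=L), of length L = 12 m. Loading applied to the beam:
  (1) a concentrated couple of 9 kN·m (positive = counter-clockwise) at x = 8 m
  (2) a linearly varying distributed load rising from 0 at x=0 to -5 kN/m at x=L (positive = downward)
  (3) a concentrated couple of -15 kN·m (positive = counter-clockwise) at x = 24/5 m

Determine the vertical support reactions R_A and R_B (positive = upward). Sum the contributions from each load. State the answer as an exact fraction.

Load 1 — applied couple M₀=9 kN·m at a=8 m (b=L-a=4):
  R_A = M₀/L = 9/12 = 3/4 kN
  R_B = -M₀/L = -9/12 = -3/4 kN
Load 2 — triangular load w₀=-5 kN/m (0→w₀ over full span):
  R_A = w₀L/6 = (-5)·12/6 = -10 kN
  R_B = w₀L/3 = (-5)·12/3 = -20 kN
Load 3 — applied couple M₀=-15 kN·m at a=24/5 m (b=L-a=36/5):
  R_A = M₀/L = (-15)/12 = -5/4 kN
  R_B = -M₀/L = -(-15)/12 = 5/4 kN
Superposition: R_A = -21/2 kN, R_B = -39/2 kN

R_A = -21/2 kN, R_B = -39/2 kN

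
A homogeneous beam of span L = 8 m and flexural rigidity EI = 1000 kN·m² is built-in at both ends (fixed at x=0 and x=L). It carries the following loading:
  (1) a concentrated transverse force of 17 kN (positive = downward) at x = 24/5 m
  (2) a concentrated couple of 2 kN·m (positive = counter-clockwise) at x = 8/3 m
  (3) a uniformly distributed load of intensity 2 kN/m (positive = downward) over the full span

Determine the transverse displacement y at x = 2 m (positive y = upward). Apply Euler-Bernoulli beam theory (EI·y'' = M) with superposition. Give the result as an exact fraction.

Load 1 — point force P=17 kN at a=24/5 m (b=L-a=16/5):
  y_1 = -Pb²x²(3aL-(3a+b)x)/(6L³EI)  [x≤a] = -17·(16/5)²·2²·(3·(24/5)·8-(3·(24/5)+(16/5))·2)/(6·8³·1000) = -34/1875 m
Load 2 — applied couple M₀=2 kN·m at a=8/3 m (b=L-a=16/3):
  y_2 = (R_Ax³/6 - M_Ax²/2)/EI  [x≤a] with R_A=1/3, M_A=0 = ((1/3)·2³/6 - 0·2²/2)/1000 = 1/2250 m
Load 3 — uniform load w=2 kN/m over full span:
  y_3 = -wx²(L-x)²/(24EI) = -2·2²·(8-2)²/(24·1000) = -3/250 m
Superposition: y = Σ y_i = -167/5625 m ≈ -0.029689 m

y(2) = -167/5625 m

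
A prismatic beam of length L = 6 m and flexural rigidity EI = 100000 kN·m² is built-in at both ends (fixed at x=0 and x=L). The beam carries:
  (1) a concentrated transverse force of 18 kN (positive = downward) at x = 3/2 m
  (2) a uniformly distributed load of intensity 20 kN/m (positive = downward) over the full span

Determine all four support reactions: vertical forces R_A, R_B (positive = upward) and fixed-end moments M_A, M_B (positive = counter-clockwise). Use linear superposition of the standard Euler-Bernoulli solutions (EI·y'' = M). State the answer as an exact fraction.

Load 1 — point force P=18 kN at a=3/2 m (b=L-a=9/2):
  R_A = Pb²(3a+b)/L³ = 18·(9/2)²·(3·(3/2)+(9/2))/6³ = 243/16 kN
  M_A = Pab²/L² = 18·(3/2)·(9/2)²/6² = 243/16 kN·m
  R_B = Pa²(a+3b)/L³ = 18·(3/2)²·((3/2)+3·(9/2))/6³ = 45/16 kN
  M_B = -Pa²b/L² = -18·(3/2)²·(9/2)/6² = -81/16 kN·m
Load 2 — uniform load w=20 kN/m over full span:
  R_A = wL/2 = 20·6/2 = 60 kN
  M_A = wL²/12 = 20·6²/12 = 60 kN·m
  R_B = wL/2 = 20·6/2 = 60 kN
  M_B = -wL²/12 = -20·6²/12 = -60 kN·m
Superposition: R_A = 1203/16 kN, M_A = 1203/16 kN·m, R_B = 1005/16 kN, M_B = -1041/16 kN·m

R_A = 1203/16 kN, M_A = 1203/16 kN·m, R_B = 1005/16 kN, M_B = -1041/16 kN·m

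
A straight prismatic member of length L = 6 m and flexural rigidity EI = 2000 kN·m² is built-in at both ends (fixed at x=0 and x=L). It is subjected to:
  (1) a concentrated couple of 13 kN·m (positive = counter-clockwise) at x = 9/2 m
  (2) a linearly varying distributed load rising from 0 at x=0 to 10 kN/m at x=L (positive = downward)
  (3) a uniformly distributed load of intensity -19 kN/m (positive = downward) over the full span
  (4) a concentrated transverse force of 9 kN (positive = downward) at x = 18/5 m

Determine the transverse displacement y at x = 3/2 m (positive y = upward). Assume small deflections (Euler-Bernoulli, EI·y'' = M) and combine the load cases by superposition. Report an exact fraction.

y(3/2) = 6489/640000 m

Load 1 — applied couple M₀=13 kN·m at a=9/2 m (b=L-a=3/2):
  y_1 = (R_Ax³/6 - M_Ax²/2)/EI  [x≤a] with R_A=39/16, M_A=65/16 = ((39/16)·(3/2)³/6 - (65/16)·(3/2)²/2)/2000 = -819/512000 m
Load 2 — triangular load w₀=10 kN/m (0→w₀ over full span):
  y_2 = -w₀x²(L-x)²(x+2L)/(120LEI) = -10·(3/2)²·(6-(3/2))²·((3/2)+2·6)/(120·6·2000) = -2187/512000 m
Load 3 — uniform load w=-19 kN/m over full span:
  y_3 = -wx²(L-x)²/(24EI) = -(-19)·(3/2)²·(6-(3/2))²/(24·2000) = 4617/256000 m
Load 4 — point force P=9 kN at a=18/5 m (b=L-a=12/5):
  y_4 = -Pb²x²(3aL-(3a+b)x)/(6L³EI)  [x≤a] = -9·(12/5)²·(3/2)²·(3·(18/5)·6-(3·(18/5)+(12/5))·(3/2))/(6·6³·2000) = -81/40000 m
Superposition: y = Σ y_i = 6489/640000 m ≈ 0.010139 m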